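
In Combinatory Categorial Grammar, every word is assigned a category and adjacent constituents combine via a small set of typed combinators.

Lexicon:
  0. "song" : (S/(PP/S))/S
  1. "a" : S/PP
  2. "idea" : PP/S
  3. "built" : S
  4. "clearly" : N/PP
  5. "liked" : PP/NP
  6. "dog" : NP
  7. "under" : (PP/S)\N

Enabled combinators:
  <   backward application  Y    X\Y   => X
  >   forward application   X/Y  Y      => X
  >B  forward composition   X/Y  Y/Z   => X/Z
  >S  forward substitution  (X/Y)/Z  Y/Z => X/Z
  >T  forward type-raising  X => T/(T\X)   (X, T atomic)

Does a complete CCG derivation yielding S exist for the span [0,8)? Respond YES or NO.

YES

[0,8] S   >
  [0,4] S/(PP/S)   >
    [0,1] "song" : (S/(PP/S))/S
    [1,4] S   >
      [1,2] "a" : S/PP
      [2,4] PP   >
        [2,3] "idea" : PP/S
        [3,4] "built" : S
  [4,8] PP/S   <
    [4,7] N   >
      [4,5] "clearly" : N/PP
      [5,7] PP   >
        [5,6] "liked" : PP/NP
        [6,7] "dog" : NP
    [7,8] "under" : (PP/S)\N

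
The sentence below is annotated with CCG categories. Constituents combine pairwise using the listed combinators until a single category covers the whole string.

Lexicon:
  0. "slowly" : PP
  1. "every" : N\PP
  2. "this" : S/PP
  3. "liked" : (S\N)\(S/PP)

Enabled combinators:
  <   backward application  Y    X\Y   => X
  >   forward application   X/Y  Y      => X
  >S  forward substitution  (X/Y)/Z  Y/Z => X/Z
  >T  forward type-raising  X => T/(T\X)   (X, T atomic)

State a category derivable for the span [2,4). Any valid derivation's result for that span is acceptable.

[0,4] S   <
  [0,2] N   >
    [0,1] N/(N\PP)   >T
      [0,1] "slowly" : PP
    [1,2] "every" : N\PP
  [2,4] S\N   <
    [2,3] "this" : S/PP
    [3,4] "liked" : (S\N)\(S/PP)

S\N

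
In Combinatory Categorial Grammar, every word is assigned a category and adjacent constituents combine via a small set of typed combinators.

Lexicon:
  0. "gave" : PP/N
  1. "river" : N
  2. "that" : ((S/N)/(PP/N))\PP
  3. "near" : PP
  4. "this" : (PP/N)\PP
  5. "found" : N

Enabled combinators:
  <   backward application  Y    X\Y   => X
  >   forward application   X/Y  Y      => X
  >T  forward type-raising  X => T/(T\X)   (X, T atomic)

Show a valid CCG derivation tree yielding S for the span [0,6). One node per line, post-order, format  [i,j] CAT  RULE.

[0,1] PP/N  lex  "gave"
[1,2] N  lex  "river"
[0,2] PP  >  k=1
[2,3] ((S/N)/(PP/N))\PP  lex  "that"
[0,3] (S/N)/(PP/N)  <  k=2
[3,4] PP  lex  "near"
[4,5] (PP/N)\PP  lex  "this"
[3,5] PP/N  <  k=4
[0,5] S/N  >  k=3
[5,6] N  lex  "found"
[0,6] S  >  k=5

[0,6] S   >
  [0,5] S/N   >
    [0,3] (S/N)/(PP/N)   <
      [0,2] PP   >
        [0,1] "gave" : PP/N
        [1,2] "river" : N
      [2,3] "that" : ((S/N)/(PP/N))\PP
    [3,5] PP/N   <
      [3,4] "near" : PP
      [4,5] "this" : (PP/N)\PP
  [5,6] "found" : N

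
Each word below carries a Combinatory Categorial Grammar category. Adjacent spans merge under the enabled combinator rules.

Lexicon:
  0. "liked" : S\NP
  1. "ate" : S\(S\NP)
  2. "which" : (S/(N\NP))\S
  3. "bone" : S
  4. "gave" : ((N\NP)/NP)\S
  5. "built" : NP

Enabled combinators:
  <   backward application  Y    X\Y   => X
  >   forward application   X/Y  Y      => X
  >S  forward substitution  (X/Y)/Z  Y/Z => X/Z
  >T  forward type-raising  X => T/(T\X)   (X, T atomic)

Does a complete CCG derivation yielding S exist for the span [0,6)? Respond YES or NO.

[0,6] S   >
  [0,3] S/(N\NP)   <
    [0,2] S   <
      [0,1] "liked" : S\NP
      [1,2] "ate" : S\(S\NP)
    [2,3] "which" : (S/(N\NP))\S
  [3,6] N\NP   >
    [3,5] (N\NP)/NP   <
      [3,4] "bone" : S
      [4,5] "gave" : ((N\NP)/NP)\S
    [5,6] "built" : NP

YES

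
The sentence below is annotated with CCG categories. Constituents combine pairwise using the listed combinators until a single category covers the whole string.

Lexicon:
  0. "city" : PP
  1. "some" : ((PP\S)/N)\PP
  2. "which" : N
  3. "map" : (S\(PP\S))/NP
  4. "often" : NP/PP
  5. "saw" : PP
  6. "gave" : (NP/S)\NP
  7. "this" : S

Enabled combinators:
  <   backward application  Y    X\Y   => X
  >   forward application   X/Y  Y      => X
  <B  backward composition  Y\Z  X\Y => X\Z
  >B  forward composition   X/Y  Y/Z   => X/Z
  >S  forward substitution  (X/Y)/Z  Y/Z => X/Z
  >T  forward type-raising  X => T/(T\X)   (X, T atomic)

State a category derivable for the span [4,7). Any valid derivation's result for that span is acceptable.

NP/S

[0,8] S   <
  [0,3] PP\S   >
    [0,2] (PP\S)/N   <
      [0,1] "city" : PP
      [1,2] "some" : ((PP\S)/N)\PP
    [2,3] "which" : N
  [3,8] S\(PP\S)   >
    [3,4] "map" : (S\(PP\S))/NP
    [4,8] NP   >
      [4,7] NP/S   <
        [4,6] NP   >
          [4,5] "often" : NP/PP
          [5,6] "saw" : PP
        [6,7] "gave" : (NP/S)\NP
      [7,8] "this" : S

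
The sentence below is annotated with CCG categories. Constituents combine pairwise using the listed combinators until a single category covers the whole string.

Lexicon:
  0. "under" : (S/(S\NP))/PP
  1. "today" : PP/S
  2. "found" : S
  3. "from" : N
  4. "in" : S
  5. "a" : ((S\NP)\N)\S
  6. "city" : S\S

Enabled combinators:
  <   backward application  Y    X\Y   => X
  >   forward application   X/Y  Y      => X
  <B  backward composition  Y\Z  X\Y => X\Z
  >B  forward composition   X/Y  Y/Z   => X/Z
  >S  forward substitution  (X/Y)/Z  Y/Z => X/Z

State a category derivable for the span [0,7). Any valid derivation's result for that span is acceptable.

[0,7] S   >
  [0,3] S/(S\NP)   >
    [0,1] "under" : (S/(S\NP))/PP
    [1,3] PP   >
      [1,2] "today" : PP/S
      [2,3] "found" : S
  [3,7] S\NP   <B
    [3,6] S\NP   <
      [3,4] "from" : N
      [4,6] (S\NP)\N   <
        [4,5] "in" : S
        [5,6] "a" : ((S\NP)\N)\S
    [6,7] "city" : S\S

S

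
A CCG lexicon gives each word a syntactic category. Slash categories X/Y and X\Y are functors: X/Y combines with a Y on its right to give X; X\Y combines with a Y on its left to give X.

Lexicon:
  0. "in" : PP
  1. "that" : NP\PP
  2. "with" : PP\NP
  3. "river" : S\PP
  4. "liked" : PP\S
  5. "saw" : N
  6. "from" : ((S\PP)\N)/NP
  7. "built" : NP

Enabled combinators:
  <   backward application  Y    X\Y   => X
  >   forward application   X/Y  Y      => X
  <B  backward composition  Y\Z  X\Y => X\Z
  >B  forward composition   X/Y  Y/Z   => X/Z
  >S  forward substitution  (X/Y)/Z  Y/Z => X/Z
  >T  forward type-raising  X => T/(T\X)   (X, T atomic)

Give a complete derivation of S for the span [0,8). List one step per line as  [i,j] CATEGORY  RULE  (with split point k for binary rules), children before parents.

[0,1] PP  lex  "in"
[1,2] NP\PP  lex  "that"
[0,2] NP  <  k=1
[2,3] PP\NP  lex  "with"
[0,3] PP  <  k=2
[3,4] S\PP  lex  "river"
[4,5] PP\S  lex  "liked"
[5,6] N  lex  "saw"
[6,7] ((S\PP)\N)/NP  lex  "from"
[7,8] NP  lex  "built"
[6,8] (S\PP)\N  >  k=7
[5,8] S\PP  <  k=6
[4,8] S\S  <B  k=5
[3,8] S\PP  <B  k=4
[0,8] S  <  k=3

[0,8] S   <
  [0,3] PP   <
    [0,2] NP   <
      [0,1] "in" : PP
      [1,2] "that" : NP\PP
    [2,3] "with" : PP\NP
  [3,8] S\PP   <B
    [3,4] "river" : S\PP
    [4,8] S\S   <B
      [4,5] "liked" : PP\S
      [5,8] S\PP   <
        [5,6] "saw" : N
        [6,8] (S\PP)\N   >
          [6,7] "from" : ((S\PP)\N)/NP
          [7,8] "built" : NP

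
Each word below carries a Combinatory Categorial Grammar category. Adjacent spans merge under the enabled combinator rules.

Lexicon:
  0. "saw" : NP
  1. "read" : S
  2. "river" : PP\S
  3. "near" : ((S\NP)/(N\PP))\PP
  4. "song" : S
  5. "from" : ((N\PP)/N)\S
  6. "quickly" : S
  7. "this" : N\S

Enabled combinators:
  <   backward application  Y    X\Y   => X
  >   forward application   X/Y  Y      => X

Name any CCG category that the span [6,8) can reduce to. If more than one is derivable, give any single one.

N

[0,8] S   <
  [0,1] "saw" : NP
  [1,8] S\NP   >
    [1,4] (S\NP)/(N\PP)   <
      [1,3] PP   <
        [1,2] "read" : S
        [2,3] "river" : PP\S
      [3,4] "near" : ((S\NP)/(N\PP))\PP
    [4,8] N\PP   >
      [4,6] (N\PP)/N   <
        [4,5] "song" : S
        [5,6] "from" : ((N\PP)/N)\S
      [6,8] N   <
        [6,7] "quickly" : S
        [7,8] "this" : N\S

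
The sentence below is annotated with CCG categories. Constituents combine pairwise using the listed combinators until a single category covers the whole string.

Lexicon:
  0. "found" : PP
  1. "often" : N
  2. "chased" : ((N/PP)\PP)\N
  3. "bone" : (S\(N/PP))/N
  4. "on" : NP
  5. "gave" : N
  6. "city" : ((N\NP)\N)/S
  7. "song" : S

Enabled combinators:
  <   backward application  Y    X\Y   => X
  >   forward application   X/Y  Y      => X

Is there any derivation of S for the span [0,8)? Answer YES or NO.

YES

[0,8] S   <
  [0,3] N/PP   <
    [0,1] "found" : PP
    [1,3] (N/PP)\PP   <
      [1,2] "often" : N
      [2,3] "chased" : ((N/PP)\PP)\N
  [3,8] S\(N/PP)   >
    [3,4] "bone" : (S\(N/PP))/N
    [4,8] N   <
      [4,5] "on" : NP
      [5,8] N\NP   <
        [5,6] "gave" : N
        [6,8] (N\NP)\N   >
          [6,7] "city" : ((N\NP)\N)/S
          [7,8] "song" : S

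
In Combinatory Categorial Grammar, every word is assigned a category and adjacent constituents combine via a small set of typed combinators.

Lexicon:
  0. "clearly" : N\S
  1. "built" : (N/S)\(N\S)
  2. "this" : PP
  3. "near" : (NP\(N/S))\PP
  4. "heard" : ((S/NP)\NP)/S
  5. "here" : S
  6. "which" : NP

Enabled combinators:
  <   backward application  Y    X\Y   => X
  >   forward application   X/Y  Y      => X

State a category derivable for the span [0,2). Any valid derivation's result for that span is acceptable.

N/S

[0,7] S   >
  [0,6] S/NP   <
    [0,4] NP   <
      [0,2] N/S   <
        [0,1] "clearly" : N\S
        [1,2] "built" : (N/S)\(N\S)
      [2,4] NP\(N/S)   <
        [2,3] "this" : PP
        [3,4] "near" : (NP\(N/S))\PP
    [4,6] (S/NP)\NP   >
      [4,5] "heard" : ((S/NP)\NP)/S
      [5,6] "here" : S
  [6,7] "which" : NP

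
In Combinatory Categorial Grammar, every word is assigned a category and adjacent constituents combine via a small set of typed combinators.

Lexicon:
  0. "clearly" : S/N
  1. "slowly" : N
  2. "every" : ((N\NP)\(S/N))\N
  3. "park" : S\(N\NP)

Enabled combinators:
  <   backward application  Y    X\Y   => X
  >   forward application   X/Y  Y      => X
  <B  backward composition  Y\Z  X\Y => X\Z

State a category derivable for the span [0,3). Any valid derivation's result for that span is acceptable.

N\NP

[0,4] S   <
  [0,3] N\NP   <
    [0,1] "clearly" : S/N
    [1,3] (N\NP)\(S/N)   <
      [1,2] "slowly" : N
      [2,3] "every" : ((N\NP)\(S/N))\N
  [3,4] "park" : S\(N\NP)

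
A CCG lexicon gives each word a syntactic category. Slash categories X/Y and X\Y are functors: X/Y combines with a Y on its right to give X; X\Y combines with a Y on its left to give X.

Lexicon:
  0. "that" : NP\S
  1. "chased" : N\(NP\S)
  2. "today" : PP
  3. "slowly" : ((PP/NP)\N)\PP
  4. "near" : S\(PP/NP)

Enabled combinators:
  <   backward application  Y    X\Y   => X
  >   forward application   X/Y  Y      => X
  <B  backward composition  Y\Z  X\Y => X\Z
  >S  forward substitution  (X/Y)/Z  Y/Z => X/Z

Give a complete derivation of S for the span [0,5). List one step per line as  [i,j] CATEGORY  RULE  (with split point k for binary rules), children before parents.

[0,5] S   <
  [0,2] N   <
    [0,1] "that" : NP\S
    [1,2] "chased" : N\(NP\S)
  [2,5] S\N   <B
    [2,4] (PP/NP)\N   <
      [2,3] "today" : PP
      [3,4] "slowly" : ((PP/NP)\N)\PP
    [4,5] "near" : S\(PP/NP)

[0,1] NP\S  lex  "that"
[1,2] N\(NP\S)  lex  "chased"
[0,2] N  <  k=1
[2,3] PP  lex  "today"
[3,4] ((PP/NP)\N)\PP  lex  "slowly"
[2,4] (PP/NP)\N  <  k=3
[4,5] S\(PP/NP)  lex  "near"
[2,5] S\N  <B  k=4
[0,5] S  <  k=2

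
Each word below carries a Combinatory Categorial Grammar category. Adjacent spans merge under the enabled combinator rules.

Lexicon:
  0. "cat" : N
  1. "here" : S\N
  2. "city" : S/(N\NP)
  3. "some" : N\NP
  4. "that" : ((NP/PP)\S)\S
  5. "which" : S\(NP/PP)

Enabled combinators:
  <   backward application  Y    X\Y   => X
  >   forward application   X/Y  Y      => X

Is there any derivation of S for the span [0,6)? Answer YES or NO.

[0,6] S   <
  [0,5] NP/PP   <
    [0,2] S   <
      [0,1] "cat" : N
      [1,2] "here" : S\N
    [2,5] (NP/PP)\S   <
      [2,4] S   >
        [2,3] "city" : S/(N\NP)
        [3,4] "some" : N\NP
      [4,5] "that" : ((NP/PP)\S)\S
  [5,6] "which" : S\(NP/PP)

YES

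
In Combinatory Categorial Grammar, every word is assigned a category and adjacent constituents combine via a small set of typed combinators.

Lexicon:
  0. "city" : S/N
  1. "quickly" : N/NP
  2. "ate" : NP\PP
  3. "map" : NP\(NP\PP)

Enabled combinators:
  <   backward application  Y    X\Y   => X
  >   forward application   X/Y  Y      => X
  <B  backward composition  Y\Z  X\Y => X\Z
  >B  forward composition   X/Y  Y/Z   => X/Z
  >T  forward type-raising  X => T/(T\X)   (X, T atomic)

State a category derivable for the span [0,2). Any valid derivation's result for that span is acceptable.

S/NP

[0,4] S   >
  [0,2] S/NP   >B
    [0,1] "city" : S/N
    [1,2] "quickly" : N/NP
  [2,4] NP   <
    [2,3] "ate" : NP\PP
    [3,4] "map" : NP\(NP\PP)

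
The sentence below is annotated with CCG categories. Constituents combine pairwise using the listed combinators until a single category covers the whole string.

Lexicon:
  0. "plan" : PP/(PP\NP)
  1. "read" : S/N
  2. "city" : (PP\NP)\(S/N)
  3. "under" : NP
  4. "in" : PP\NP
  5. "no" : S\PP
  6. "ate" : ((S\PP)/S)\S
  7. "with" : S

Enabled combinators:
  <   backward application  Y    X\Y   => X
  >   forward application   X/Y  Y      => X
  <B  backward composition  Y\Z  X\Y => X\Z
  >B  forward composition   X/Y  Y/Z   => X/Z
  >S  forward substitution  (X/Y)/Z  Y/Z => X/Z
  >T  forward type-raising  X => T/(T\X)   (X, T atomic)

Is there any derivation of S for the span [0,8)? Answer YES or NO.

YES

[0,8] S   <
  [0,3] PP   >
    [0,1] "plan" : PP/(PP\NP)
    [1,3] PP\NP   <
      [1,2] "read" : S/N
      [2,3] "city" : (PP\NP)\(S/N)
  [3,8] S\PP   >
    [3,7] (S\PP)/S   <
      [3,6] S   >
        [3,4] S/(S\NP)   >T
          [3,4] "under" : NP
        [4,6] S\NP   <B
          [4,5] "in" : PP\NP
          [5,6] "no" : S\PP
      [6,7] "ate" : ((S\PP)/S)\S
    [7,8] "with" : S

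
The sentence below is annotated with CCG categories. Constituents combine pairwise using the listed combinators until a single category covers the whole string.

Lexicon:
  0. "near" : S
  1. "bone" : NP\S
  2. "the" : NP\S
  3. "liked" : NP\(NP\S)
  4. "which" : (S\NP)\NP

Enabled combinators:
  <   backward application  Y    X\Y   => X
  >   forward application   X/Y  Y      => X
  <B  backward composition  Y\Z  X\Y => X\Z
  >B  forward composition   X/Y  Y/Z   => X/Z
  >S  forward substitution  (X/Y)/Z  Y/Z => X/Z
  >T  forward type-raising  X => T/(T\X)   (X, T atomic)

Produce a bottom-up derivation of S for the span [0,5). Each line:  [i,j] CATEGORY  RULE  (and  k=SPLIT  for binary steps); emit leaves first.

[0,5] S   <
  [0,2] NP   <
    [0,1] "near" : S
    [1,2] "bone" : NP\S
  [2,5] S\NP   <
    [2,4] NP   <
      [2,3] "the" : NP\S
      [3,4] "liked" : NP\(NP\S)
    [4,5] "which" : (S\NP)\NP

[0,1] S  lex  "near"
[1,2] NP\S  lex  "bone"
[0,2] NP  <  k=1
[2,3] NP\S  lex  "the"
[3,4] NP\(NP\S)  lex  "liked"
[2,4] NP  <  k=3
[4,5] (S\NP)\NP  lex  "which"
[2,5] S\NP  <  k=4
[0,5] S  <  k=2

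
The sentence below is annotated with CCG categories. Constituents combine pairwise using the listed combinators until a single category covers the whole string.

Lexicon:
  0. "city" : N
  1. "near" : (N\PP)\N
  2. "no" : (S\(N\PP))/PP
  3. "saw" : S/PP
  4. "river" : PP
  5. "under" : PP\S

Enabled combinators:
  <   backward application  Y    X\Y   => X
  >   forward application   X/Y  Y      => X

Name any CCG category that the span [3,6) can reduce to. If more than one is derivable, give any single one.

PP

[0,6] S   <
  [0,2] N\PP   <
    [0,1] "city" : N
    [1,2] "near" : (N\PP)\N
  [2,6] S\(N\PP)   >
    [2,3] "no" : (S\(N\PP))/PP
    [3,6] PP   <
      [3,5] S   >
        [3,4] "saw" : S/PP
        [4,5] "river" : PP
      [5,6] "under" : PP\S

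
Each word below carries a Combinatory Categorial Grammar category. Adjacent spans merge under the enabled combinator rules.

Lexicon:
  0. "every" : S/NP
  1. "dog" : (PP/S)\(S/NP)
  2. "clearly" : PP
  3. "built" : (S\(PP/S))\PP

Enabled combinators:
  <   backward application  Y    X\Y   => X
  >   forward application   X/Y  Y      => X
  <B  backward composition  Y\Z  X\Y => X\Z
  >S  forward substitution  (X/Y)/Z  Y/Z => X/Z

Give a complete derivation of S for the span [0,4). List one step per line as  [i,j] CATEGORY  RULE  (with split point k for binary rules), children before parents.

[0,1] S/NP  lex  "every"
[1,2] (PP/S)\(S/NP)  lex  "dog"
[0,2] PP/S  <  k=1
[2,3] PP  lex  "clearly"
[3,4] (S\(PP/S))\PP  lex  "built"
[2,4] S\(PP/S)  <  k=3
[0,4] S  <  k=2

[0,4] S   <
  [0,2] PP/S   <
    [0,1] "every" : S/NP
    [1,2] "dog" : (PP/S)\(S/NP)
  [2,4] S\(PP/S)   <
    [2,3] "clearly" : PP
    [3,4] "built" : (S\(PP/S))\PP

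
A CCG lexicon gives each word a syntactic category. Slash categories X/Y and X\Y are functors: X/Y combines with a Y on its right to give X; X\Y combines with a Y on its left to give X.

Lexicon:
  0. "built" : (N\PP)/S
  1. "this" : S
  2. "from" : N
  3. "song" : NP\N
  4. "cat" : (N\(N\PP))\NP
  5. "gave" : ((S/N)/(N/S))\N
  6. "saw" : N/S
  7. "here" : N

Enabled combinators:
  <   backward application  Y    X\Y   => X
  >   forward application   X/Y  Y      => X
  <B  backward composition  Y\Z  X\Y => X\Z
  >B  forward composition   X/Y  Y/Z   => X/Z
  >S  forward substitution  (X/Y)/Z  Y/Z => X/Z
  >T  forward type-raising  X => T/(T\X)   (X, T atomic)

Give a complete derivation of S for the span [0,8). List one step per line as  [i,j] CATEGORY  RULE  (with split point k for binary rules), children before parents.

[0,1] (N\PP)/S  lex  "built"
[1,2] S  lex  "this"
[0,2] N\PP  >  k=1
[2,3] N  lex  "from"
[3,4] NP\N  lex  "song"
[2,4] NP  <  k=3
[4,5] (N\(N\PP))\NP  lex  "cat"
[2,5] N\(N\PP)  <  k=4
[0,5] N  <  k=2
[5,6] ((S/N)/(N/S))\N  lex  "gave"
[0,6] (S/N)/(N/S)  <  k=5
[6,7] N/S  lex  "saw"
[0,7] S/N  >  k=6
[7,8] N  lex  "here"
[0,8] S  >  k=7

[0,8] S   >
  [0,7] S/N   >
    [0,6] (S/N)/(N/S)   <
      [0,5] N   <
        [0,2] N\PP   >
          [0,1] "built" : (N\PP)/S
          [1,2] "this" : S
        [2,5] N\(N\PP)   <
          [2,4] NP   <
            [2,3] "from" : N
            [3,4] "song" : NP\N
          [4,5] "cat" : (N\(N\PP))\NP
      [5,6] "gave" : ((S/N)/(N/S))\N
    [6,7] "saw" : N/S
  [7,8] "here" : N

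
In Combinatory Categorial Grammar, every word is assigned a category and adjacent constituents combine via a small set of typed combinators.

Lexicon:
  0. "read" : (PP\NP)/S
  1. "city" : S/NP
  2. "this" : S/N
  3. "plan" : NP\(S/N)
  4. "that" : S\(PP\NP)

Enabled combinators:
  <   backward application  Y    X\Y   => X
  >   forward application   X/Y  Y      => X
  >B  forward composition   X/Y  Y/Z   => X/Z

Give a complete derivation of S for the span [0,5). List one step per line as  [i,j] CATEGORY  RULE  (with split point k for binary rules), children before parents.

[0,1] (PP\NP)/S  lex  "read"
[1,2] S/NP  lex  "city"
[2,3] S/N  lex  "this"
[3,4] NP\(S/N)  lex  "plan"
[2,4] NP  <  k=3
[1,4] S  >  k=2
[0,4] PP\NP  >  k=1
[4,5] S\(PP\NP)  lex  "that"
[0,5] S  <  k=4

[0,5] S   <
  [0,4] PP\NP   >
    [0,1] "read" : (PP\NP)/S
    [1,4] S   >
      [1,2] "city" : S/NP
      [2,4] NP   <
        [2,3] "this" : S/N
        [3,4] "plan" : NP\(S/N)
  [4,5] "that" : S\(PP\NP)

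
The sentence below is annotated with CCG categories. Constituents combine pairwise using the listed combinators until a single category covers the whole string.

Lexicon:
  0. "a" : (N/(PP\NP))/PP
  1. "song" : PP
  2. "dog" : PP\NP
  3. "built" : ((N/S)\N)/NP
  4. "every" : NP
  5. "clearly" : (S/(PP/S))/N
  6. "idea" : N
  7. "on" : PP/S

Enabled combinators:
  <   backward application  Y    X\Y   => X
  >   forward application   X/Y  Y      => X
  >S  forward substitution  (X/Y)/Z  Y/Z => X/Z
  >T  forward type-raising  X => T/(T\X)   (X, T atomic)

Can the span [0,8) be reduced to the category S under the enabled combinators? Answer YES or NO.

(N/(PP\NP))/PP PP PP\NP ((N/S)\N)/NP NP (S/(PP/S))/N N PP/S
CKY chart[0,8] = {N, N/(N\N), NP/(NP\N), PP/(PP\N), S/(S\N)}; S ∉ chart

NO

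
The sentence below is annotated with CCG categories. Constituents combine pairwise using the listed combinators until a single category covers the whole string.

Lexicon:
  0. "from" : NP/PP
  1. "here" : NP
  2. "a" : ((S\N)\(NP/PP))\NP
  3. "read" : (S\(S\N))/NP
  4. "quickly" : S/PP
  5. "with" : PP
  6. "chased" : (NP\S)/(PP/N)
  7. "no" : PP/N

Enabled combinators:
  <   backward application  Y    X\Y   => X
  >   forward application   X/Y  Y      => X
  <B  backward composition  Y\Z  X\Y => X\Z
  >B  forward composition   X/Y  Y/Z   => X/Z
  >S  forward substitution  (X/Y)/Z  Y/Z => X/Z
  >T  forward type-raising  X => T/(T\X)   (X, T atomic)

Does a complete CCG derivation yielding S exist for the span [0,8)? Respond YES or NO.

YES

[0,8] S   <
  [0,3] S\N   <
    [0,1] "from" : NP/PP
    [1,3] (S\N)\(NP/PP)   <
      [1,2] "here" : NP
      [2,3] "a" : ((S\N)\(NP/PP))\NP
  [3,8] S\(S\N)   >
    [3,4] "read" : (S\(S\N))/NP
    [4,8] NP   <
      [4,6] S   >
        [4,5] "quickly" : S/PP
        [5,6] "with" : PP
      [6,8] NP\S   >
        [6,7] "chased" : (NP\S)/(PP/N)
        [7,8] "no" : PP/N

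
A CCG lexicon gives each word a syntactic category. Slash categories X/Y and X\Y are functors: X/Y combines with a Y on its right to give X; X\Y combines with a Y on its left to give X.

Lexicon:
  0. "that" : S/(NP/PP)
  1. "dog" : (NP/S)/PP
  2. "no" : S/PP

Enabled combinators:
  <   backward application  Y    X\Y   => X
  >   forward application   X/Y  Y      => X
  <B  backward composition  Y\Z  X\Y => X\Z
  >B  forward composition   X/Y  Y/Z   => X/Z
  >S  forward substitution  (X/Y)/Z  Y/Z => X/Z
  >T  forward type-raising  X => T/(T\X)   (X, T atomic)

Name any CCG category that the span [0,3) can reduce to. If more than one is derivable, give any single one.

[0,3] S   >
  [0,1] "that" : S/(NP/PP)
  [1,3] NP/PP   >S
    [1,2] "dog" : (NP/S)/PP
    [2,3] "no" : S/PP

S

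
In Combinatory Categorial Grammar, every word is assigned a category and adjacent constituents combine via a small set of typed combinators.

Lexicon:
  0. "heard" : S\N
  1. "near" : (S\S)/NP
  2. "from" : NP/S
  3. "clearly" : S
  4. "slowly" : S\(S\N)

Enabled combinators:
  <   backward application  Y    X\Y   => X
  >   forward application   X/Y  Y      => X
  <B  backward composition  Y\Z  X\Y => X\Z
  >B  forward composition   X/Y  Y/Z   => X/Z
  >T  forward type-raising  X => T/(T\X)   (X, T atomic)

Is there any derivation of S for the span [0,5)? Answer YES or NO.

YES

[0,5] S   <
  [0,4] S\N   <B
    [0,1] "heard" : S\N
    [1,4] S\S   >
      [1,2] "near" : (S\S)/NP
      [2,4] NP   >
        [2,3] "from" : NP/S
        [3,4] "clearly" : S
  [4,5] "slowly" : S\(S\N)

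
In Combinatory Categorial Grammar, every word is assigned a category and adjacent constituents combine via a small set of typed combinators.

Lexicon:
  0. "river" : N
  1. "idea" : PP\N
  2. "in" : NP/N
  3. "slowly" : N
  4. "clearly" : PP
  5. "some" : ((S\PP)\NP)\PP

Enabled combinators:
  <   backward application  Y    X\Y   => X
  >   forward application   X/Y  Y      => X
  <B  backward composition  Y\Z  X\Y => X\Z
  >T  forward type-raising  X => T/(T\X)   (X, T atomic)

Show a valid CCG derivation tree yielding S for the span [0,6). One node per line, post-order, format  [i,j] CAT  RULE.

[0,6] S   <
  [0,1] "river" : N
  [1,6] S\N   <B
    [1,2] "idea" : PP\N
    [2,6] S\PP   <
      [2,4] NP   >
        [2,3] "in" : NP/N
        [3,4] "slowly" : N
      [4,6] (S\PP)\NP   <
        [4,5] "clearly" : PP
        [5,6] "some" : ((S\PP)\NP)\PP

[0,1] N  lex  "river"
[1,2] PP\N  lex  "idea"
[2,3] NP/N  lex  "in"
[3,4] N  lex  "slowly"
[2,4] NP  >  k=3
[4,5] PP  lex  "clearly"
[5,6] ((S\PP)\NP)\PP  lex  "some"
[4,6] (S\PP)\NP  <  k=5
[2,6] S\PP  <  k=4
[1,6] S\N  <B  k=2
[0,6] S  <  k=1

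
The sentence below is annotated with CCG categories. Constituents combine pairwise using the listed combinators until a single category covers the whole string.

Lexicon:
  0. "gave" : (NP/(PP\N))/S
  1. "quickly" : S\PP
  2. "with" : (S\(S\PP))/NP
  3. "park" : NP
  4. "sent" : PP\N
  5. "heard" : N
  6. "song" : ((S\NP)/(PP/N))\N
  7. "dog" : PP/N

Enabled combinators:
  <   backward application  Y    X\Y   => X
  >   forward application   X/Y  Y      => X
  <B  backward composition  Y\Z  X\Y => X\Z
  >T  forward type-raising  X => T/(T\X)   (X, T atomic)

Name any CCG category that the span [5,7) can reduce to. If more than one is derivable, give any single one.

[0,8] S   <
  [0,5] NP   >
    [0,4] NP/(PP\N)   >
      [0,1] "gave" : (NP/(PP\N))/S
      [1,4] S   <
        [1,2] "quickly" : S\PP
        [2,4] S\(S\PP)   >
          [2,3] "with" : (S\(S\PP))/NP
          [3,4] "park" : NP
    [4,5] "sent" : PP\N
  [5,8] S\NP   >
    [5,7] (S\NP)/(PP/N)   <
      [5,6] "heard" : N
      [6,7] "song" : ((S\NP)/(PP/N))\N
    [7,8] "dog" : PP/N

(S\NP)/(PP/N)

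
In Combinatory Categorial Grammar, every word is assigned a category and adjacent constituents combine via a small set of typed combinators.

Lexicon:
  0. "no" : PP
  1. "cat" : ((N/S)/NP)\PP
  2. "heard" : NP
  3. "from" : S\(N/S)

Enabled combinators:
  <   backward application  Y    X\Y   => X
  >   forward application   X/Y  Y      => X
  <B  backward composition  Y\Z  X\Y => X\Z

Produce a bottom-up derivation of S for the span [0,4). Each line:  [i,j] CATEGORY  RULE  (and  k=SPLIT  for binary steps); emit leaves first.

[0,4] S   <
  [0,3] N/S   >
    [0,2] (N/S)/NP   <
      [0,1] "no" : PP
      [1,2] "cat" : ((N/S)/NP)\PP
    [2,3] "heard" : NP
  [3,4] "from" : S\(N/S)

[0,1] PP  lex  "no"
[1,2] ((N/S)/NP)\PP  lex  "cat"
[0,2] (N/S)/NP  <  k=1
[2,3] NP  lex  "heard"
[0,3] N/S  >  k=2
[3,4] S\(N/S)  lex  "from"
[0,4] S  <  k=3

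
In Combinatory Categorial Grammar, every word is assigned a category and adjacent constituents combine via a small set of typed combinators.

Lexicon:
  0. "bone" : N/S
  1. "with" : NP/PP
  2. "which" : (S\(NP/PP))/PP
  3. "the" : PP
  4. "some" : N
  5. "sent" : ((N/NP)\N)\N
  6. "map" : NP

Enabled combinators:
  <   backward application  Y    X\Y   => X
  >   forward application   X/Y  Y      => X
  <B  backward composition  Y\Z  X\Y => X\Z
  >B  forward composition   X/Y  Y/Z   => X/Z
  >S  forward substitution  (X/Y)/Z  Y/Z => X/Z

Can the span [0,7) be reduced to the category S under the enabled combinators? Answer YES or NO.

N/S NP/PP (S\(NP/PP))/PP PP N ((N/NP)\N)\N NP
CKY chart[0,7] = {N}; S ∉ chart

NO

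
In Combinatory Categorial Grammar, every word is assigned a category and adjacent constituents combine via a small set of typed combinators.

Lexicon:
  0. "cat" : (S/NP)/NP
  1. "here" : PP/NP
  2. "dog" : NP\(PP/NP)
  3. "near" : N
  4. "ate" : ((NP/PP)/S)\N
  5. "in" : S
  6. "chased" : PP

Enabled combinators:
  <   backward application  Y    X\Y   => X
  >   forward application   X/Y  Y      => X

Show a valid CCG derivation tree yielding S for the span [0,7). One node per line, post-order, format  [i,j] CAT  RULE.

[0,7] S   >
  [0,3] S/NP   >
    [0,1] "cat" : (S/NP)/NP
    [1,3] NP   <
      [1,2] "here" : PP/NP
      [2,3] "dog" : NP\(PP/NP)
  [3,7] NP   >
    [3,6] NP/PP   >
      [3,5] (NP/PP)/S   <
        [3,4] "near" : N
        [4,5] "ate" : ((NP/PP)/S)\N
      [5,6] "in" : S
    [6,7] "chased" : PP

[0,1] (S/NP)/NP  lex  "cat"
[1,2] PP/NP  lex  "here"
[2,3] NP\(PP/NP)  lex  "dog"
[1,3] NP  <  k=2
[0,3] S/NP  >  k=1
[3,4] N  lex  "near"
[4,5] ((NP/PP)/S)\N  lex  "ate"
[3,5] (NP/PP)/S  <  k=4
[5,6] S  lex  "in"
[3,6] NP/PP  >  k=5
[6,7] PP  lex  "chased"
[3,7] NP  >  k=6
[0,7] S  >  k=3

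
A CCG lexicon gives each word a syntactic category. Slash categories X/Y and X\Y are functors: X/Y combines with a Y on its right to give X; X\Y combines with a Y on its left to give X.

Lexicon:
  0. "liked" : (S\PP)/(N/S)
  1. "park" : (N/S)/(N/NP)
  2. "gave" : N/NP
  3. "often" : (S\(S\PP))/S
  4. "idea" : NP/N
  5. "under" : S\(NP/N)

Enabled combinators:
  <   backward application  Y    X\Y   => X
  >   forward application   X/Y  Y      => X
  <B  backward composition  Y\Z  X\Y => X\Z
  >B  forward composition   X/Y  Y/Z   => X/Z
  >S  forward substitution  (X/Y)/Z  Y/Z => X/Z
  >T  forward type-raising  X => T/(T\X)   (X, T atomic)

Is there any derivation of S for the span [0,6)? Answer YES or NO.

[0,6] S   <
  [0,3] S\PP   >
    [0,1] "liked" : (S\PP)/(N/S)
    [1,3] N/S   >
      [1,2] "park" : (N/S)/(N/NP)
      [2,3] "gave" : N/NP
  [3,6] S\(S\PP)   >
    [3,4] "often" : (S\(S\PP))/S
    [4,6] S   <
      [4,5] "idea" : NP/N
      [5,6] "under" : S\(NP/N)

YES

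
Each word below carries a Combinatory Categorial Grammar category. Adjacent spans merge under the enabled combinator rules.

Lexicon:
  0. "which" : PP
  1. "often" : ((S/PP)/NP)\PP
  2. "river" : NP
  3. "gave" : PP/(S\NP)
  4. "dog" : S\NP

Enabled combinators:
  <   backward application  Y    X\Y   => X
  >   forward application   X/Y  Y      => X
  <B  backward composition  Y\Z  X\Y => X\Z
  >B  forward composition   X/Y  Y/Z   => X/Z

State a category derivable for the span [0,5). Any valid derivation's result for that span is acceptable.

[0,5] S   >
  [0,3] S/PP   >
    [0,2] (S/PP)/NP   <
      [0,1] "which" : PP
      [1,2] "often" : ((S/PP)/NP)\PP
    [2,3] "river" : NP
  [3,5] PP   >
    [3,4] "gave" : PP/(S\NP)
    [4,5] "dog" : S\NP

S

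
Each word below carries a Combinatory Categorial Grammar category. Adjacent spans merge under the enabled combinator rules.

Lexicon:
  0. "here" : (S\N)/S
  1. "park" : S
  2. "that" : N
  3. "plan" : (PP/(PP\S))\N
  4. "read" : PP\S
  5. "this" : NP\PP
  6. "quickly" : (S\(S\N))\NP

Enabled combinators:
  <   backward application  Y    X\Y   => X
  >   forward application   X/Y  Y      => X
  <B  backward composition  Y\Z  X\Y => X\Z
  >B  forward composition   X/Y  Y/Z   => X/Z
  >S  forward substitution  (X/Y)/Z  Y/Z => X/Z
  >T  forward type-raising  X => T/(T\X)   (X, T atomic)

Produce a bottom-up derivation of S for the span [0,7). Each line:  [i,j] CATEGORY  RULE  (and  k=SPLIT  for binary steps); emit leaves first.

[0,1] (S\N)/S  lex  "here"
[1,2] S  lex  "park"
[0,2] S\N  >  k=1
[2,3] N  lex  "that"
[3,4] (PP/(PP\S))\N  lex  "plan"
[2,4] PP/(PP\S)  <  k=3
[4,5] PP\S  lex  "read"
[2,5] PP  >  k=4
[5,6] NP\PP  lex  "this"
[2,6] NP  <  k=5
[6,7] (S\(S\N))\NP  lex  "quickly"
[2,7] S\(S\N)  <  k=6
[0,7] S  <  k=2

[0,7] S   <
  [0,2] S\N   >
    [0,1] "here" : (S\N)/S
    [1,2] "park" : S
  [2,7] S\(S\N)   <
    [2,6] NP   <
      [2,5] PP   >
        [2,4] PP/(PP\S)   <
          [2,3] "that" : N
          [3,4] "plan" : (PP/(PP\S))\N
        [4,5] "read" : PP\S
      [5,6] "this" : NP\PP
    [6,7] "quickly" : (S\(S\N))\NP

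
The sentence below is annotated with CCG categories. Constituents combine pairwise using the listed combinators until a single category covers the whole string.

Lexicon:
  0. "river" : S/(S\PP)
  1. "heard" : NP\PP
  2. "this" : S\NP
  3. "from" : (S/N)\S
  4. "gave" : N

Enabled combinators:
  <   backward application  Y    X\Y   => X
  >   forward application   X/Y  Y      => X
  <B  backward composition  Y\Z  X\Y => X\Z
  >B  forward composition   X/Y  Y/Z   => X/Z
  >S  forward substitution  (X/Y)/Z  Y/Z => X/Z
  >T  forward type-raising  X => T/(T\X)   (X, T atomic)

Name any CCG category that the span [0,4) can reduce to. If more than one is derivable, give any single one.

[0,5] S   >
  [0,4] S/N   <
    [0,3] S   >
      [0,1] "river" : S/(S\PP)
      [1,3] S\PP   <B
        [1,2] "heard" : NP\PP
        [2,3] "this" : S\NP
    [3,4] "from" : (S/N)\S
  [4,5] "gave" : N

S/N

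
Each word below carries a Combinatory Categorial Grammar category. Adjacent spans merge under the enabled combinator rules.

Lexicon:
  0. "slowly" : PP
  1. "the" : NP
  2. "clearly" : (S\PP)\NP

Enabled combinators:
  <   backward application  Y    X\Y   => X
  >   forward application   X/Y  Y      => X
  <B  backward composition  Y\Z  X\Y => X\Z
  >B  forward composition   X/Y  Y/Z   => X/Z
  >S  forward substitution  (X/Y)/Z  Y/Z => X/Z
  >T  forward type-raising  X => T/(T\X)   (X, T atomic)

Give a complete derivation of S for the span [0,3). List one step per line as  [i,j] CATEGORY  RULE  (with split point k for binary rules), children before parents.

[0,1] PP  lex  "slowly"
[1,2] NP  lex  "the"
[2,3] (S\PP)\NP  lex  "clearly"
[1,3] S\PP  <  k=2
[0,3] S  <  k=1

[0,3] S   <
  [0,1] "slowly" : PP
  [1,3] S\PP   <
    [1,2] "the" : NP
    [2,3] "clearly" : (S\PP)\NP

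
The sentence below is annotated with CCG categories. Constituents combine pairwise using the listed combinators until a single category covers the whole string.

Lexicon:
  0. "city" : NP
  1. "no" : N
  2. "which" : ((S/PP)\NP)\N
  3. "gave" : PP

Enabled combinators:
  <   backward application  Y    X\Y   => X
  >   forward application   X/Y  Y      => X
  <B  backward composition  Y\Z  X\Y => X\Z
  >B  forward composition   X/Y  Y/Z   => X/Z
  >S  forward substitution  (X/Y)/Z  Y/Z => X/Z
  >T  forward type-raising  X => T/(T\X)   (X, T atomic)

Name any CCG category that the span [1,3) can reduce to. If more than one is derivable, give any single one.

[0,4] S   >
  [0,3] S/PP   <
    [0,1] "city" : NP
    [1,3] (S/PP)\NP   <
      [1,2] "no" : N
      [2,3] "which" : ((S/PP)\NP)\N
  [3,4] "gave" : PP

(S/PP)\NP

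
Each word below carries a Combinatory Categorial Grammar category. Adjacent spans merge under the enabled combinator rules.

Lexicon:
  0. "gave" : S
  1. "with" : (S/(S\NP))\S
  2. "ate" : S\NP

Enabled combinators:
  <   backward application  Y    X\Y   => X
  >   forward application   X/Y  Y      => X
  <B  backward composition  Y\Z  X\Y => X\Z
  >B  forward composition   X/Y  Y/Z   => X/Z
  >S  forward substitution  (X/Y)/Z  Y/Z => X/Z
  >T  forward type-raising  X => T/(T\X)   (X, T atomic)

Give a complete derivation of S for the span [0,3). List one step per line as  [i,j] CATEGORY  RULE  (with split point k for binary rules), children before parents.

[0,3] S   >
  [0,2] S/(S\NP)   <
    [0,1] "gave" : S
    [1,2] "with" : (S/(S\NP))\S
  [2,3] "ate" : S\NP

[0,1] S  lex  "gave"
[1,2] (S/(S\NP))\S  lex  "with"
[0,2] S/(S\NP)  <  k=1
[2,3] S\NP  lex  "ate"
[0,3] S  >  k=2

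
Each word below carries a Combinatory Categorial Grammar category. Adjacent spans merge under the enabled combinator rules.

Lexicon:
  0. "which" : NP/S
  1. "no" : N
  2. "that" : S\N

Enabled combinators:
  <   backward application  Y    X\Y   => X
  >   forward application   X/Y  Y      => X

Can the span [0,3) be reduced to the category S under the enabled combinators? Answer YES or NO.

NP/S N S\N
CKY chart[0,3] = {NP}; S ∉ chart

NO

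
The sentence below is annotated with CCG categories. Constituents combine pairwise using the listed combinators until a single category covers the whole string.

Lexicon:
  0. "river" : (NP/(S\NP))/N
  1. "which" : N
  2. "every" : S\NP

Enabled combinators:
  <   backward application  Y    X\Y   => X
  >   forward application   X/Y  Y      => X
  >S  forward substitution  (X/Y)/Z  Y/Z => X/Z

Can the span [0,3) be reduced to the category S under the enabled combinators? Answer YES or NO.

(NP/(S\NP))/N N S\NP
CKY chart[0,3] = {NP}; S ∉ chart

NO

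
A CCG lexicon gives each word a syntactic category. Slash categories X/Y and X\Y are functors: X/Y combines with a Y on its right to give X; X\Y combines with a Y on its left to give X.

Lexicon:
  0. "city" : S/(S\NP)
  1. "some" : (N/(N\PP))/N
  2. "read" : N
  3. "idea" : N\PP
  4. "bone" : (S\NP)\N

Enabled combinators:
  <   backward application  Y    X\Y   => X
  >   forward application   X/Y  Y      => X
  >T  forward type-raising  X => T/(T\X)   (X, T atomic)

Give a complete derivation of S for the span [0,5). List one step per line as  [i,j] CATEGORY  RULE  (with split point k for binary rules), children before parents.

[0,1] S/(S\NP)  lex  "city"
[1,2] (N/(N\PP))/N  lex  "some"
[2,3] N  lex  "read"
[1,3] N/(N\PP)  >  k=2
[3,4] N\PP  lex  "idea"
[1,4] N  >  k=3
[4,5] (S\NP)\N  lex  "bone"
[1,5] S\NP  <  k=4
[0,5] S  >  k=1

[0,5] S   >
  [0,1] "city" : S/(S\NP)
  [1,5] S\NP   <
    [1,4] N   >
      [1,3] N/(N\PP)   >
        [1,2] "some" : (N/(N\PP))/N
        [2,3] "read" : N
      [3,4] "idea" : N\PP
    [4,5] "bone" : (S\NP)\N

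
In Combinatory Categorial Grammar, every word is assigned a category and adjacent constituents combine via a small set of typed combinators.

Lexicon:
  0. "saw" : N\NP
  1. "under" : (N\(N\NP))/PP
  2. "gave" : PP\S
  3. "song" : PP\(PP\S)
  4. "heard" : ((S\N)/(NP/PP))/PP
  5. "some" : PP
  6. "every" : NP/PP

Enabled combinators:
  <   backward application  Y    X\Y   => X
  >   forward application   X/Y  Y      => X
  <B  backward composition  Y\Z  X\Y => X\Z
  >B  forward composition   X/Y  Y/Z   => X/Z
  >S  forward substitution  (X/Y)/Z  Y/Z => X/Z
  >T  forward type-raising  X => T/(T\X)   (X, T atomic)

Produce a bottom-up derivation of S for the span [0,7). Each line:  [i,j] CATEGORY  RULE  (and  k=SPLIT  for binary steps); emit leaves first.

[0,7] S   <
  [0,4] N   <
    [0,1] "saw" : N\NP
    [1,4] N\(N\NP)   >
      [1,2] "under" : (N\(N\NP))/PP
      [2,4] PP   <
        [2,3] "gave" : PP\S
        [3,4] "song" : PP\(PP\S)
  [4,7] S\N   >
    [4,6] (S\N)/(NP/PP)   >
      [4,5] "heard" : ((S\N)/(NP/PP))/PP
      [5,6] "some" : PP
    [6,7] "every" : NP/PP

[0,1] N\NP  lex  "saw"
[1,2] (N\(N\NP))/PP  lex  "under"
[2,3] PP\S  lex  "gave"
[3,4] PP\(PP\S)  lex  "song"
[2,4] PP  <  k=3
[1,4] N\(N\NP)  >  k=2
[0,4] N  <  k=1
[4,5] ((S\N)/(NP/PP))/PP  lex  "heard"
[5,6] PP  lex  "some"
[4,6] (S\N)/(NP/PP)  >  k=5
[6,7] NP/PP  lex  "every"
[4,7] S\N  >  k=6
[0,7] S  <  k=4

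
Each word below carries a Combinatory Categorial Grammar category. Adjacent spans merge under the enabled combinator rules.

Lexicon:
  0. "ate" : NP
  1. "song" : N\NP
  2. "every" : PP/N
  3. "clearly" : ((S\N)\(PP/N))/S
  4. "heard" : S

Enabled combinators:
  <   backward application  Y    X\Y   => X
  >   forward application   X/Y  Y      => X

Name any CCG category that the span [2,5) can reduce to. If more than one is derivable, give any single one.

[0,5] S   <
  [0,2] N   <
    [0,1] "ate" : NP
    [1,2] "song" : N\NP
  [2,5] S\N   <
    [2,3] "every" : PP/N
    [3,5] (S\N)\(PP/N)   >
      [3,4] "clearly" : ((S\N)\(PP/N))/S
      [4,5] "heard" : S

S\N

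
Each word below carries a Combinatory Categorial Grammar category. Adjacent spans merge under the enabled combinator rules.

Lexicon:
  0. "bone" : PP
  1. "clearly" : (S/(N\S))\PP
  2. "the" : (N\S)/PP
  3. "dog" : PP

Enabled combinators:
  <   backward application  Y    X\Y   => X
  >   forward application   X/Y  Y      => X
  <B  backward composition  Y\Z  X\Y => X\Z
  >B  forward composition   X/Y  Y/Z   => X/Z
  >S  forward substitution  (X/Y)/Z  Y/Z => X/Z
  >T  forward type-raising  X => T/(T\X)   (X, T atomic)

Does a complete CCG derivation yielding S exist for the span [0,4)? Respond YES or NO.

[0,4] S   >
  [0,2] S/(N\S)   <
    [0,1] "bone" : PP
    [1,2] "clearly" : (S/(N\S))\PP
  [2,4] N\S   >
    [2,3] "the" : (N\S)/PP
    [3,4] "dog" : PP

YES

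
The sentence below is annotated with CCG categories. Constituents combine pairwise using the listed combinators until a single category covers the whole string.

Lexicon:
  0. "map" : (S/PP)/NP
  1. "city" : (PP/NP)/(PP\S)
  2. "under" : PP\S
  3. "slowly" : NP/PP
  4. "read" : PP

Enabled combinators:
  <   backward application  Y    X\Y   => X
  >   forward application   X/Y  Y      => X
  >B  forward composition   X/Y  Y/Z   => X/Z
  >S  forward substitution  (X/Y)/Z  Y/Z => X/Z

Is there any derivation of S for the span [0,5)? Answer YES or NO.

YES

[0,5] S   >
  [0,3] S/NP   >S
    [0,1] "map" : (S/PP)/NP
    [1,3] PP/NP   >
      [1,2] "city" : (PP/NP)/(PP\S)
      [2,3] "under" : PP\S
  [3,5] NP   >
    [3,4] "slowly" : NP/PP
    [4,5] "read" : PP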